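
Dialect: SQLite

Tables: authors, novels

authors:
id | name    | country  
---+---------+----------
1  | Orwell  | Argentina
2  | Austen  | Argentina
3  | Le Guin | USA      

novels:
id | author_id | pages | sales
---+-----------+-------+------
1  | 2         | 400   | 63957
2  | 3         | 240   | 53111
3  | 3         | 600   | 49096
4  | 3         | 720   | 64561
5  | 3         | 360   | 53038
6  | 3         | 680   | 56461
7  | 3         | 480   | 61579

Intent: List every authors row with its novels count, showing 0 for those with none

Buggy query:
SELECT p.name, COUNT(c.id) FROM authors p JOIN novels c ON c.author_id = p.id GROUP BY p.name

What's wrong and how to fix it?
Bug: INNER JOIN drops authors rows that have no matching novels rows

Fix: Use LEFT JOIN so parents without children still appear (COUNT(c.id) gives 0)

Corrected query:
SELECT p.name, COUNT(c.id) FROM authors p LEFT JOIN novels c ON c.author_id = p.id GROUP BY p.name

Result:
name    | COUNT(c.id)
--------+------------
Austen  | 1          
Le Guin | 6          
Orwell  | 0          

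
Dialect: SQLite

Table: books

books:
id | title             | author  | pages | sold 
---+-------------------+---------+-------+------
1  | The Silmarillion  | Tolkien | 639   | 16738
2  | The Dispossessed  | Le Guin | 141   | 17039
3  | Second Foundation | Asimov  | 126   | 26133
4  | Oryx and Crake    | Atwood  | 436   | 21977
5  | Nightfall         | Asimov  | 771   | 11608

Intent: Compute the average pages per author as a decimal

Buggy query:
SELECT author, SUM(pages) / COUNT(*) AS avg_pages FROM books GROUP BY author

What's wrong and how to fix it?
Bug: Both operands are integers, so '/' performs integer division and truncates

Fix: Multiply by 1.0 (or CAST to REAL) to force floating-point division

Corrected query:
SELECT author, SUM(pages) * 1.0 / COUNT(*) AS avg_pages FROM books GROUP BY author

Result:
author  | avg_pages
--------+----------
Asimov  | 448.5    
Atwood  | 436      
Le Guin | 141      
Tolkien | 639      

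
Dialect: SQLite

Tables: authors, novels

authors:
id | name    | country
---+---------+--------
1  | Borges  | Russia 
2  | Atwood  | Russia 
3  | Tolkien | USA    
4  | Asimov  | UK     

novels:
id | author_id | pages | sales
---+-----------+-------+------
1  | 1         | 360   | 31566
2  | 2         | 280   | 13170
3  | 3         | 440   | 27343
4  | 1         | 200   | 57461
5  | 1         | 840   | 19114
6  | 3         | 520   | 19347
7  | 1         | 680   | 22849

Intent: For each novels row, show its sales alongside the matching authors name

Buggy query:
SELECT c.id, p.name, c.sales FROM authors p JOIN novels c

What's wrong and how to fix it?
Bug: JOIN with no ON clause produces a cartesian product; every novels row pairs with every authors row

Fix: Add ON c.author_id = p.id to the JOIN

Corrected query:
SELECT c.id, p.name, c.sales FROM authors p JOIN novels c ON c.author_id = p.id

Result:
id | name    | sales
---+---------+------
1  | Borges  | 31566
2  | Atwood  | 13170
3  | Tolkien | 27343
4  | Borges  | 57461
5  | Borges  | 19114
6  | Tolkien | 19347
7  | Borges  | 22849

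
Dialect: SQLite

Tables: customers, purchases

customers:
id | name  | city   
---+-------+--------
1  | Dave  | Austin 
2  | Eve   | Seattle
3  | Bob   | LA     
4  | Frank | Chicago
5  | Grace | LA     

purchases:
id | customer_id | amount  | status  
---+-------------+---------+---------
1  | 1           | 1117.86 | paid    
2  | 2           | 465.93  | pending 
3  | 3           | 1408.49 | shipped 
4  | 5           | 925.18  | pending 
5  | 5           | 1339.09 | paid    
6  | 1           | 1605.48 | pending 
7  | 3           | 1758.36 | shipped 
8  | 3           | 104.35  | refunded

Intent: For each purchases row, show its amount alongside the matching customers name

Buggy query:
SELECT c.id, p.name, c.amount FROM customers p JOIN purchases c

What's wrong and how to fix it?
Bug: JOIN with no ON clause produces a cartesian product; every purchases row pairs with every customers row

Fix: Specify the join condition linking the foreign key to the parent id

Corrected query:
SELECT c.id, p.name, c.amount FROM customers p JOIN purchases c ON c.customer_id = p.id

Result:
id | name  | amount 
---+-------+--------
1  | Dave  | 1117.86
2  | Eve   | 465.93 
3  | Bob   | 1408.49
4  | Grace | 925.18 
5  | Grace | 1339.09
6  | Dave  | 1605.48
7  | Bob   | 1758.36
8  | Bob   | 104.35 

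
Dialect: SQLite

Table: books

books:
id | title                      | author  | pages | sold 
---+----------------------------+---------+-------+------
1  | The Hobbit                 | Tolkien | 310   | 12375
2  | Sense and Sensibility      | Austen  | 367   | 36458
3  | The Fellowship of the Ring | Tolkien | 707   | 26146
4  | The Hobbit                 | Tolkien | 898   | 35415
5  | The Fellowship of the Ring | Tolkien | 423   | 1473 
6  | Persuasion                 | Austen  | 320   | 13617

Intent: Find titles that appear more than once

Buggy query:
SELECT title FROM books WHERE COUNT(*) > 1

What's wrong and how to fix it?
Bug: COUNT(*) is an aggregate and cannot be used in WHERE

Fix: GROUP BY title, then filter groups with HAVING COUNT(*) > 1

Corrected query:
SELECT title FROM books GROUP BY title HAVING COUNT(*) > 1

Result:
title                     
--------------------------
The Fellowship of the Ring
The Hobbit                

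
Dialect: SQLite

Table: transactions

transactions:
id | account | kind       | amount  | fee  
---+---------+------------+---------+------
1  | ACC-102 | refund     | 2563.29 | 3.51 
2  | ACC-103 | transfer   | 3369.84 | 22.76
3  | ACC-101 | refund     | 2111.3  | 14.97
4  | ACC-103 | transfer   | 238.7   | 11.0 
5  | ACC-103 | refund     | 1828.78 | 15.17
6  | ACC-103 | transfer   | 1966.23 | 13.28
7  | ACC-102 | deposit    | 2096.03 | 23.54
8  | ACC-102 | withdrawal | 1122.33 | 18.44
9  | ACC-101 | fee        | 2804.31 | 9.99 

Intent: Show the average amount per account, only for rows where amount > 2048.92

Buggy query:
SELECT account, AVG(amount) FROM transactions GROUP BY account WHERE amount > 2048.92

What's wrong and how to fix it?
Bug: Row-level WHERE must come before GROUP BY in the clause order

Fix: Move the WHERE clause before GROUP BY

Corrected query:
SELECT account, AVG(amount) FROM transactions WHERE amount > 2048.92 GROUP BY account

Result:
account | AVG(amount)
--------+------------
ACC-101 | 2457.805   
ACC-102 | 2329.66    
ACC-103 | 3369.84    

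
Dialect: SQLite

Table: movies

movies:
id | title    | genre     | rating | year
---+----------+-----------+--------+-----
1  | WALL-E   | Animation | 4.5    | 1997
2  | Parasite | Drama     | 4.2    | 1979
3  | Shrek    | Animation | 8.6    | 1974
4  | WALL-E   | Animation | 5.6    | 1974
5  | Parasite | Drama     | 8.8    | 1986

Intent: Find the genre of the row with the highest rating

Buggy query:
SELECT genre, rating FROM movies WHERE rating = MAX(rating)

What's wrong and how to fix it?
Bug: MAX(rating) is an aggregate and cannot be used directly in WHERE

Fix: Wrap MAX in a scalar subquery so WHERE compares against a single value

Corrected query:
SELECT genre, rating FROM movies WHERE rating = (SELECT MAX(rating) FROM movies)

Result:
genre | rating
------+-------
Drama | 8.8   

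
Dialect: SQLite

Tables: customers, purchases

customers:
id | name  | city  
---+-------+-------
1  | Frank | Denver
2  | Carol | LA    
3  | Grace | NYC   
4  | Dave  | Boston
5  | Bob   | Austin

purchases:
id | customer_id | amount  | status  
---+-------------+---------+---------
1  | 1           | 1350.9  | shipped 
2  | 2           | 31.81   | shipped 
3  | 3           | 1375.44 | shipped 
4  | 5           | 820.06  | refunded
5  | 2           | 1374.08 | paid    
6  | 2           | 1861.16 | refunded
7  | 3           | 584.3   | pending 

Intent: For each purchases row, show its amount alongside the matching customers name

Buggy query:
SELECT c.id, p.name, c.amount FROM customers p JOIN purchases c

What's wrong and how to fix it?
Bug: JOIN with no ON clause produces a cartesian product; every purchases row pairs with every customers row

Fix: Specify the join condition linking the foreign key to the parent id

Corrected query:
SELECT c.id, p.name, c.amount FROM customers p JOIN purchases c ON c.customer_id = p.id

Result:
id | name  | amount 
---+-------+--------
1  | Frank | 1350.9 
2  | Carol | 31.81  
3  | Grace | 1375.44
4  | Bob   | 820.06 
5  | Carol | 1374.08
6  | Carol | 1861.16
7  | Grace | 584.3  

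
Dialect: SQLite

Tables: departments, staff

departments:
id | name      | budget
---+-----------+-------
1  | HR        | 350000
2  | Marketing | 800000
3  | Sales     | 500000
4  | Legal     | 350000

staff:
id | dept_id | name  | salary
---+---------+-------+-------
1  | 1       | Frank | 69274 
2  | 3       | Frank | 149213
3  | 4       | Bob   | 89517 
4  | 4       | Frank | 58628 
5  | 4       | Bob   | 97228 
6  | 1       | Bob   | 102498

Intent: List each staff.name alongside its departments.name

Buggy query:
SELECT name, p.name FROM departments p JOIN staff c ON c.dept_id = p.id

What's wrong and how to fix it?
Bug: 'name' exists in both joined tables, so the database can't tell which one is meant

Fix: Prefix ambiguous columns with the table alias

Corrected query:
SELECT c.name, p.name FROM departments p JOIN staff c ON c.dept_id = p.id

Result:
name  | name 
------+------
Frank | HR   
Frank | Sales
Bob   | Legal
Frank | Legal
Bob   | Legal
Bob   | HR   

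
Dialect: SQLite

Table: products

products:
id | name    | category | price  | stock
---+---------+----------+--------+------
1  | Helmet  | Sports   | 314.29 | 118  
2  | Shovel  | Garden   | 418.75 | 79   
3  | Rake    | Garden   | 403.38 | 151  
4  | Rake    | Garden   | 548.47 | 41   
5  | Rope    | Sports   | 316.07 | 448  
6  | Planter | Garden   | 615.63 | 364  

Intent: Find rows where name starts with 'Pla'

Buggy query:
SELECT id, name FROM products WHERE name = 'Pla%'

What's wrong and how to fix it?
Bug: Wildcards only work with LIKE; '=' treats '%' as a literal character

Fix: Use LIKE for wildcard pattern matching

Corrected query:
SELECT id, name FROM products WHERE name LIKE 'Pla%'

Result:
id | name   
---+--------
6  | Planter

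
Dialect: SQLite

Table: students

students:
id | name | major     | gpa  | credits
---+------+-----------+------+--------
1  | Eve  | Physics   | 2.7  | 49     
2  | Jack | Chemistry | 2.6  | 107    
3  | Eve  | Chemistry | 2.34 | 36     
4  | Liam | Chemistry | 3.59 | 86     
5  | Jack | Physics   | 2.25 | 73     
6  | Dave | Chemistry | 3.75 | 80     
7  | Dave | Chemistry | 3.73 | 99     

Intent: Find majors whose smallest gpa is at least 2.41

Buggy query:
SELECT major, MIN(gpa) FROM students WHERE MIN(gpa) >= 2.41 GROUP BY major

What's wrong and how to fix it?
Bug: Aggregates like MIN are computed per group after WHERE runs

Fix: Use HAVING for the per-group MIN condition

Corrected query:
SELECT major, MIN(gpa) FROM students GROUP BY major HAVING MIN(gpa) >= 2.41

Result:
(no rows)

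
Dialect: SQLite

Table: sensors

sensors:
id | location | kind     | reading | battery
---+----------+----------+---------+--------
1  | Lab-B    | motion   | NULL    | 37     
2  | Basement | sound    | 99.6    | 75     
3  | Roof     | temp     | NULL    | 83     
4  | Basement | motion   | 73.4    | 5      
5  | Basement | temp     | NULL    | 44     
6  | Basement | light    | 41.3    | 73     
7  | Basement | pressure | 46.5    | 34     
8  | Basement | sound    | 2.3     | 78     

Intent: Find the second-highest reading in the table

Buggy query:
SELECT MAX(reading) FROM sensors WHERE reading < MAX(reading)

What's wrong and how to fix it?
Bug: The inner MAX is an aggregate inside WHERE, which is not allowed

Fix: Put the inner MAX in a scalar subquery

Corrected query:
SELECT MAX(reading) FROM sensors WHERE reading < (SELECT MAX(reading) FROM sensors)

Result:
MAX(reading)
------------
73.4        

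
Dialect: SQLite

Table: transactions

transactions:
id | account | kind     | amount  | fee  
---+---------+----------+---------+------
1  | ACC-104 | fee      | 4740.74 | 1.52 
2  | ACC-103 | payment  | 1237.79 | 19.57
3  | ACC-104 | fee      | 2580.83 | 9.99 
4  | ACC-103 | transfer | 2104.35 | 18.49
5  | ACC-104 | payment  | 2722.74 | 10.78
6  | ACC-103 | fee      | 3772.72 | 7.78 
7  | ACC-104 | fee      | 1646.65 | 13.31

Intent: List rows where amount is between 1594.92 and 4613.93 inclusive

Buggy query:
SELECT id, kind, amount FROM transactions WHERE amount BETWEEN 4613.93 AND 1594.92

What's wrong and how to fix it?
Bug: The bounds are reversed; BETWEEN a AND b requires a <= b to match anything

Fix: Swap the bounds so the smaller value comes first

Corrected query:
SELECT id, kind, amount FROM transactions WHERE amount BETWEEN 1594.92 AND 4613.93

Result:
id | kind     | amount 
---+----------+--------
3  | fee      | 2580.83
4  | transfer | 2104.35
5  | payment  | 2722.74
6  | fee      | 3772.72
7  | fee      | 1646.65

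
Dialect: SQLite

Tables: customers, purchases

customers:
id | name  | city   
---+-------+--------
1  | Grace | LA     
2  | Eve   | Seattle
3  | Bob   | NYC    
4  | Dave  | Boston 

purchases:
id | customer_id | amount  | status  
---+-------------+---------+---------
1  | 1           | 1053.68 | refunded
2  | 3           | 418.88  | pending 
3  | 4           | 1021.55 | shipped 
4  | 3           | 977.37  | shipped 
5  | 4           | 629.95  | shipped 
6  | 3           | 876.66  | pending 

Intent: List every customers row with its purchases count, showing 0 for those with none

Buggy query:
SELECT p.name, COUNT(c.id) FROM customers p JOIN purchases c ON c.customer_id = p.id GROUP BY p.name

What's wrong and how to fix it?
Bug: INNER JOIN drops customers rows that have no matching purchases rows

Fix: Switch to LEFT JOIN to retain unmatched parent rows

Corrected query:
SELECT p.name, COUNT(c.id) FROM customers p LEFT JOIN purchases c ON c.customer_id = p.id GROUP BY p.name

Result:
name  | COUNT(c.id)
------+------------
Bob   | 3          
Dave  | 2          
Eve   | 0          
Grace | 1          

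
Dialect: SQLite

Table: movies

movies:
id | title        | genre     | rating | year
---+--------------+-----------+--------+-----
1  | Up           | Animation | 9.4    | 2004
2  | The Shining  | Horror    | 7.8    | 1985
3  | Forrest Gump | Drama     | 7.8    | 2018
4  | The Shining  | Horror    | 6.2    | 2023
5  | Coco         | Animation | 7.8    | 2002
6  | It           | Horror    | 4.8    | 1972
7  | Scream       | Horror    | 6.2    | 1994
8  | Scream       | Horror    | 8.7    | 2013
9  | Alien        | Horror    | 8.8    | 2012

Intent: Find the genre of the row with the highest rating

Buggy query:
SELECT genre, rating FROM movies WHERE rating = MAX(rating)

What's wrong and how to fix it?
Bug: WHERE is evaluated per row; an aggregate over the whole table isn't defined there

Fix: Use a subquery: WHERE rating = (SELECT MAX(rating) FROM movies)

Corrected query:
SELECT genre, rating FROM movies WHERE rating = (SELECT MAX(rating) FROM movies)

Result:
genre     | rating
----------+-------
Animation | 9.4   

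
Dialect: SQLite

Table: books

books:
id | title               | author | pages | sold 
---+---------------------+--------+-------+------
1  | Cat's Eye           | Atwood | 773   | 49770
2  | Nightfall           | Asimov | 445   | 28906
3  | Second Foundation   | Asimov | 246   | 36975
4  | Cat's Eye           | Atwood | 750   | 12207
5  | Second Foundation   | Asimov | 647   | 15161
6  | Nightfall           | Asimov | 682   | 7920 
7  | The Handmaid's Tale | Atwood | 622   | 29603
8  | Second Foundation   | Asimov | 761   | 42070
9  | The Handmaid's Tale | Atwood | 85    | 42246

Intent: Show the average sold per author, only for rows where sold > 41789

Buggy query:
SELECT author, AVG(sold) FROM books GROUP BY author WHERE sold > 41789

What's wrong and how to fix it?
Bug: WHERE cannot follow GROUP BY

Fix: Place WHERE between FROM and GROUP BY

Corrected query:
SELECT author, AVG(sold) FROM books WHERE sold > 41789 GROUP BY author

Result:
author | AVG(sold)
-------+----------
Asimov | 42070    
Atwood | 46008    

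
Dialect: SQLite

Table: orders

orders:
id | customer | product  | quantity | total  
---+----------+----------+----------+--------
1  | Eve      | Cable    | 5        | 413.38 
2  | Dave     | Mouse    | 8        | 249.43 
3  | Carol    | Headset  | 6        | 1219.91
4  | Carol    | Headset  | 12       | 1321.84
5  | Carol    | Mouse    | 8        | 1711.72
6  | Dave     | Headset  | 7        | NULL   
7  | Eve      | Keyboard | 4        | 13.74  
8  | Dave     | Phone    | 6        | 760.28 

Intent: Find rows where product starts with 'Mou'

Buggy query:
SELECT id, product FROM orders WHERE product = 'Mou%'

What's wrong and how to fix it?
Bug: Wildcards only work with LIKE; '=' treats '%' as a literal character

Fix: Replace '=' with LIKE so 'Mou%' is treated as a pattern

Corrected query:
SELECT id, product FROM orders WHERE product LIKE 'Mou%'

Result:
id | product
---+--------
2  | Mouse  
5  | Mouse  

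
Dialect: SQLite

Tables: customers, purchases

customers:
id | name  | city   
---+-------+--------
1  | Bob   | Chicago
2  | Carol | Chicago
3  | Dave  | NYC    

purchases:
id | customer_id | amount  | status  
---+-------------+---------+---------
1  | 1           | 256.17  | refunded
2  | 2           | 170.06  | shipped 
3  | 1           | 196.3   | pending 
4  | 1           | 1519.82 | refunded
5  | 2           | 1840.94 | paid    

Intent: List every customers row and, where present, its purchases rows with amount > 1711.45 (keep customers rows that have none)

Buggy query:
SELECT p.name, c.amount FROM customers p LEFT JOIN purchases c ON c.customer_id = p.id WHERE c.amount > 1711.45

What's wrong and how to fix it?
Bug: Filtering c.amount in WHERE discards the NULL rows produced by LEFT JOIN, turning it into an inner join

Fix: Put 'c.amount > 1711.45' in the JOIN's ON clause instead of WHERE

Corrected query:
SELECT p.name, c.amount FROM customers p LEFT JOIN purchases c ON c.customer_id = p.id AND c.amount > 1711.45

Result:
name  | amount 
------+--------
Bob   | NULL   
Carol | 1840.94
Dave  | NULL   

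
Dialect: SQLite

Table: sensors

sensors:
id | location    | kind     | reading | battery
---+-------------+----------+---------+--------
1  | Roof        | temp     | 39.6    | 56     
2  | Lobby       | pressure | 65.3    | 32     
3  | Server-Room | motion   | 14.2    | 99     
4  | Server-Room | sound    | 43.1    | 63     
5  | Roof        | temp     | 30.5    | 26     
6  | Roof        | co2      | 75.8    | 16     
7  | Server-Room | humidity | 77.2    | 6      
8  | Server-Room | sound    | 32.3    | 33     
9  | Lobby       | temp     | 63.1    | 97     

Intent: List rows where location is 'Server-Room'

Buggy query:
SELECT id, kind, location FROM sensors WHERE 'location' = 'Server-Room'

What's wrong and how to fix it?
Bug: Single quotes denote string literals in SQL; the column name is being compared as a constant string

Fix: Reference the column as location without single quotes

Corrected query:
SELECT id, kind, location FROM sensors WHERE location = 'Server-Room'

Result:
id | kind     | location   
---+----------+------------
3  | motion   | Server-Room
4  | sound    | Server-Room
7  | humidity | Server-Room
8  | sound    | Server-Room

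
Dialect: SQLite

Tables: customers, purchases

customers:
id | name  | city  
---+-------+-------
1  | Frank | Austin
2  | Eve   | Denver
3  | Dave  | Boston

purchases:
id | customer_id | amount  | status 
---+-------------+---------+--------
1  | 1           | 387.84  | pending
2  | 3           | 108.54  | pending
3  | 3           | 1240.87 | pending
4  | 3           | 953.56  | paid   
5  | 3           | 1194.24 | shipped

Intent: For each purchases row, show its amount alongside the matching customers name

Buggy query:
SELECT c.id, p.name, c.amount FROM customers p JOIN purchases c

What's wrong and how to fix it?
Bug: JOIN with no ON clause produces a cartesian product; every purchases row pairs with every customers row

Fix: Specify the join condition linking the foreign key to the parent id

Corrected query:
SELECT c.id, p.name, c.amount FROM customers p JOIN purchases c ON c.customer_id = p.id

Result:
id | name  | amount 
---+-------+--------
1  | Frank | 387.84 
2  | Dave  | 108.54 
3  | Dave  | 1240.87
4  | Dave  | 953.56 
5  | Dave  | 1194.24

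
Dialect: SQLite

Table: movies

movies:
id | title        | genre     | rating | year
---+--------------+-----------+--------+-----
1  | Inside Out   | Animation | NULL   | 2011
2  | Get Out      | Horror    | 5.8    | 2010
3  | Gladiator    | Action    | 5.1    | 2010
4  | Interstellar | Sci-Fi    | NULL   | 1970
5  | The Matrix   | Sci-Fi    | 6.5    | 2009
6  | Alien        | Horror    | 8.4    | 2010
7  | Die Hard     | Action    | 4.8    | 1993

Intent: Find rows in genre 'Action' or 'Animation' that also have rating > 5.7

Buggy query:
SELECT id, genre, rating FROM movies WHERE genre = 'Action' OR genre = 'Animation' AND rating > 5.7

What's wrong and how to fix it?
Bug: AND binds tighter than OR, so this parses as genre = 'Action' OR (genre = 'Animation' AND rating > 5.7)

Fix: Group the OR with parentheses (or use IN), then AND the threshold

Corrected query:
SELECT id, genre, rating FROM movies WHERE (genre = 'Action' OR genre = 'Animation') AND rating > 5.7

Result:
(no rows)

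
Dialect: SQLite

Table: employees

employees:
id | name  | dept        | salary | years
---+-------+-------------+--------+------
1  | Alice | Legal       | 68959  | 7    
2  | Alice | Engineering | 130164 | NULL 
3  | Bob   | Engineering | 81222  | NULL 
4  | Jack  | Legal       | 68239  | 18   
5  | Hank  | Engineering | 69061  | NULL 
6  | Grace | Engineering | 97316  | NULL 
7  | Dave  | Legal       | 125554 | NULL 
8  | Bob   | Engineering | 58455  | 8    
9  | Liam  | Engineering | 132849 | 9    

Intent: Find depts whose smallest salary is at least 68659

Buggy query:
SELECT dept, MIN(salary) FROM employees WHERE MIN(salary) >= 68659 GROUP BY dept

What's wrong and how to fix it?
Bug: Aggregates like MIN are computed per group after WHERE runs

Fix: Use HAVING for the per-group MIN condition

Corrected query:
SELECT dept, MIN(salary) FROM employees GROUP BY dept HAVING MIN(salary) >= 68659

Result:
(no rows)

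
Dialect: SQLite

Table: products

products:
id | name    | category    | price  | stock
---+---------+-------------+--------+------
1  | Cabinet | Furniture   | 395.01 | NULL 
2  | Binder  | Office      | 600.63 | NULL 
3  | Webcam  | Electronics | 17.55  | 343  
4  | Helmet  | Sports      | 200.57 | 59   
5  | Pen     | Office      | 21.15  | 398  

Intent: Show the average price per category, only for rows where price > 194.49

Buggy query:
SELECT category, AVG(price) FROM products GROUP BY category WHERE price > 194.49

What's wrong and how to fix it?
Bug: WHERE cannot follow GROUP BY

Fix: Move the WHERE clause before GROUP BY

Corrected query:
SELECT category, AVG(price) FROM products WHERE price > 194.49 GROUP BY category

Result:
category  | AVG(price)
----------+-----------
Furniture | 395.01    
Office    | 600.63    
Sports    | 200.57    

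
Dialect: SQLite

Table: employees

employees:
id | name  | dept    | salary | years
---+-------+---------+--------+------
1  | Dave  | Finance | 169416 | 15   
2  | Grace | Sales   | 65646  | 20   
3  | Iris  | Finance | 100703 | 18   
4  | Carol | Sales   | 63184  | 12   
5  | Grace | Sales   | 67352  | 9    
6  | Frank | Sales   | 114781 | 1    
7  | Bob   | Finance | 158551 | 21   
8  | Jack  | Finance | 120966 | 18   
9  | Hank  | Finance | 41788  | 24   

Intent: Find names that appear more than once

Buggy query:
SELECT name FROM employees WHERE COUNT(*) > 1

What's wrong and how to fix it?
Bug: WHERE can't reference COUNT(*); aggregates are computed after WHERE

Fix: Group first, then use HAVING for the count condition

Corrected query:
SELECT name FROM employees GROUP BY name HAVING COUNT(*) > 1

Result:
name 
-----
Grace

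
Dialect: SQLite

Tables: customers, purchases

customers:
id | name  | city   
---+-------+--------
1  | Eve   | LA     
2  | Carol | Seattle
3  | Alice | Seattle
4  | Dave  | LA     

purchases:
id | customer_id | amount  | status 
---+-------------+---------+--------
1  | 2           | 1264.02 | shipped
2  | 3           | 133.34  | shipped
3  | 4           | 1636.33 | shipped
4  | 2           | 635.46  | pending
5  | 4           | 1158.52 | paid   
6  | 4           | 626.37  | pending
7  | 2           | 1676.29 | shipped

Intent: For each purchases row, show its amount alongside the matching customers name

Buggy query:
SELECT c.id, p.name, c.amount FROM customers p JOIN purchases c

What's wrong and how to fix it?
Bug: Missing join condition: each purchases row is matched to all customers rows instead of just its own

Fix: Add ON c.customer_id = p.id to the JOIN

Corrected query:
SELECT c.id, p.name, c.amount FROM customers p JOIN purchases c ON c.customer_id = p.id

Result:
id | name  | amount 
---+-------+--------
1  | Carol | 1264.02
2  | Alice | 133.34 
3  | Dave  | 1636.33
4  | Carol | 635.46 
5  | Dave  | 1158.52
6  | Dave  | 626.37 
7  | Carol | 1676.29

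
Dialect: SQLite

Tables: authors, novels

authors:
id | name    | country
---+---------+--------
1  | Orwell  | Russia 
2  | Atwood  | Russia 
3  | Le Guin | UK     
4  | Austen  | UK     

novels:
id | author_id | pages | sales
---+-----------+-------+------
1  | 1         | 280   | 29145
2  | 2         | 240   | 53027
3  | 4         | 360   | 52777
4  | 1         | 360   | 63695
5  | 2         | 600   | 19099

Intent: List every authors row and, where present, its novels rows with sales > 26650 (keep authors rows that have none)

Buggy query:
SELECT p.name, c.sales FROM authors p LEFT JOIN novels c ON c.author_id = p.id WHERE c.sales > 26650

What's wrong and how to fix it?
Bug: A WHERE condition on the right-hand table after LEFT JOIN drops unmatched parents

Fix: Put 'c.sales > 26650' in the JOIN's ON clause instead of WHERE

Corrected query:
SELECT p.name, c.sales FROM authors p LEFT JOIN novels c ON c.author_id = p.id AND c.sales > 26650

Result:
name    | sales
--------+------
Orwell  | 29145
Orwell  | 63695
Atwood  | 53027
Le Guin | NULL 
Austen  | 52777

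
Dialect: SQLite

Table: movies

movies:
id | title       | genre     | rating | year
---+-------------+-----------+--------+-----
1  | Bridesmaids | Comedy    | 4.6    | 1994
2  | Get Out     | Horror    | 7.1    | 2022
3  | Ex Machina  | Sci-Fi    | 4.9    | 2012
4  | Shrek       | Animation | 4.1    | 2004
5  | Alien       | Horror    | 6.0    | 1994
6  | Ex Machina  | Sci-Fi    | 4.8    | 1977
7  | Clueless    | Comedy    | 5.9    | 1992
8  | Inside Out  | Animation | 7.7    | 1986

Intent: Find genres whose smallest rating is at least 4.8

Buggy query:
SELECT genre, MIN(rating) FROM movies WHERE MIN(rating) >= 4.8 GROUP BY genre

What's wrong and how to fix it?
Bug: MIN() in WHERE is a misuse of aggregate

Fix: Use HAVING for the per-group MIN condition

Corrected query:
SELECT genre, MIN(rating) FROM movies GROUP BY genre HAVING MIN(rating) >= 4.8

Result:
genre  | MIN(rating)
-------+------------
Horror | 6          
Sci-Fi | 4.8        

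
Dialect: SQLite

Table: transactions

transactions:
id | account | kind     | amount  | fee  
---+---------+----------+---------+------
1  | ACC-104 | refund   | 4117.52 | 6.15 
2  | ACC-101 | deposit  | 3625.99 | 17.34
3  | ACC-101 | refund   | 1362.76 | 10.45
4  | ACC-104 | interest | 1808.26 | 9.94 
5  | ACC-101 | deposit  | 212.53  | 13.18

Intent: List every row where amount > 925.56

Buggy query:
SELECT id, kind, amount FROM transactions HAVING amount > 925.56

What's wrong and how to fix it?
Bug: HAVING filters the output of aggregation, but this query has no GROUP BY and no aggregate functions, so SQLite rejects it (HAVING clause on a non-aggregate query); the condition here is per row

Fix: Replace HAVING with WHERE since the condition applies to individual rows

Corrected query:
SELECT id, kind, amount FROM transactions WHERE amount > 925.56

Result:
id | kind     | amount 
---+----------+--------
1  | refund   | 4117.52
2  | deposit  | 3625.99
3  | refund   | 1362.76
4  | interest | 1808.26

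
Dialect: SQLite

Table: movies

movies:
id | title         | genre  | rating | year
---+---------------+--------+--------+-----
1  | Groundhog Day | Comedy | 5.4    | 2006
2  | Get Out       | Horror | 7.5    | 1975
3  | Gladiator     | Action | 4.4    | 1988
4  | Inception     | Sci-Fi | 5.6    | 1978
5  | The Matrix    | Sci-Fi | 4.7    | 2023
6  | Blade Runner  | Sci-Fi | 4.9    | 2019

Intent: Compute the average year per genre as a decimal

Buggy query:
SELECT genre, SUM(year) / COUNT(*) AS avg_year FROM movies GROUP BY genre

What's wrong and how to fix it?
Bug: SUM(year) and COUNT(*) are both integers; the division truncates the fractional part

Fix: Multiply by 1.0 (or CAST to REAL) to force floating-point division

Corrected query:
SELECT genre, SUM(year) * 1.0 / COUNT(*) AS avg_year FROM movies GROUP BY genre

Result:
genre  | avg_year   
-------+------------
Action | 1988       
Comedy | 2006       
Horror | 1975       
Sci-Fi | 2006.666667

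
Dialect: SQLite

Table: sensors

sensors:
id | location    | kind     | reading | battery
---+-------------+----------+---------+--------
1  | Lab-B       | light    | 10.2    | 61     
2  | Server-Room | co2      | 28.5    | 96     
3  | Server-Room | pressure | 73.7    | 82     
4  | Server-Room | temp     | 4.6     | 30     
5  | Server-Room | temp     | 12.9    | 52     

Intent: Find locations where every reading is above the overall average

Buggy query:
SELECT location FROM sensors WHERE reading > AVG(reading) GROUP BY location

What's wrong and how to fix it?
Bug: WHERE evaluates per row before aggregation, so AVG() is unavailable

Fix: Compute the overall average in a scalar subquery and compare each group's MIN against it in HAVING

Corrected query:
SELECT location FROM sensors GROUP BY location HAVING MIN(reading) > (SELECT AVG(reading) FROM sensors)

Result:
(no rows)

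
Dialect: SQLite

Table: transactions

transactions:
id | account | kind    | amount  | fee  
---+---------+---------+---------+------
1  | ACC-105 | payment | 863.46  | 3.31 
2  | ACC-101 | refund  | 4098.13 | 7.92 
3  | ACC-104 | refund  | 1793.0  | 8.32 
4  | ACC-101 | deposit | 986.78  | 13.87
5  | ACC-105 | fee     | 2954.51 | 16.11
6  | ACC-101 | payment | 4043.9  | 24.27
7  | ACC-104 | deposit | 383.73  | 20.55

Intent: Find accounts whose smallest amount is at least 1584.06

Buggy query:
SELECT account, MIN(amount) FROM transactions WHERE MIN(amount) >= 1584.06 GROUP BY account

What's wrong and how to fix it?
Bug: Aggregates like MIN are computed per group after WHERE runs

Fix: Use HAVING for the per-group MIN condition

Corrected query:
SELECT account, MIN(amount) FROM transactions GROUP BY account HAVING MIN(amount) >= 1584.06

Result:
(no rows)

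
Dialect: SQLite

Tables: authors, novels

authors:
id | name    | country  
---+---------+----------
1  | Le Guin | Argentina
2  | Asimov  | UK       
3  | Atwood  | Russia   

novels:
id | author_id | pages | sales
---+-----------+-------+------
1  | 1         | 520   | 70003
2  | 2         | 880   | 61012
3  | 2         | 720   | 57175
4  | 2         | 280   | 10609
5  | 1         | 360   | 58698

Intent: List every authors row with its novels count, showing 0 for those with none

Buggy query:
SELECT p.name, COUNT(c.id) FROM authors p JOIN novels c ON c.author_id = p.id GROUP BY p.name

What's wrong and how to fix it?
Bug: INNER JOIN drops authors rows that have no matching novels rows

Fix: Switch to LEFT JOIN to retain unmatched parent rows

Corrected query:
SELECT p.name, COUNT(c.id) FROM authors p LEFT JOIN novels c ON c.author_id = p.id GROUP BY p.name

Result:
name    | COUNT(c.id)
--------+------------
Asimov  | 3          
Atwood  | 0          
Le Guin | 2          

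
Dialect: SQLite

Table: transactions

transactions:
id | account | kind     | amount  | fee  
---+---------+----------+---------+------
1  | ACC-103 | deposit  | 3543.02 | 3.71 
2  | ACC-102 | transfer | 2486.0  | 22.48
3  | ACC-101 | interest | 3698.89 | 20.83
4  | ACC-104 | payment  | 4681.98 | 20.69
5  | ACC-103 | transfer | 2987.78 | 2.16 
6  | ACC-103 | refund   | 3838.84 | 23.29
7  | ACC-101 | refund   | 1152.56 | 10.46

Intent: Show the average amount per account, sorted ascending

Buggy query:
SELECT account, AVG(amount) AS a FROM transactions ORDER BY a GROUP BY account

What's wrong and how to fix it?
Bug: GROUP BY must precede ORDER BY

Fix: Reorder: SELECT … FROM … GROUP BY … ORDER BY …

Corrected query:
SELECT account, AVG(amount) AS a FROM transactions GROUP BY account ORDER BY a

Result:
account | a          
--------+------------
ACC-101 | 2425.725   
ACC-102 | 2486       
ACC-103 | 3456.546667
ACC-104 | 4681.98    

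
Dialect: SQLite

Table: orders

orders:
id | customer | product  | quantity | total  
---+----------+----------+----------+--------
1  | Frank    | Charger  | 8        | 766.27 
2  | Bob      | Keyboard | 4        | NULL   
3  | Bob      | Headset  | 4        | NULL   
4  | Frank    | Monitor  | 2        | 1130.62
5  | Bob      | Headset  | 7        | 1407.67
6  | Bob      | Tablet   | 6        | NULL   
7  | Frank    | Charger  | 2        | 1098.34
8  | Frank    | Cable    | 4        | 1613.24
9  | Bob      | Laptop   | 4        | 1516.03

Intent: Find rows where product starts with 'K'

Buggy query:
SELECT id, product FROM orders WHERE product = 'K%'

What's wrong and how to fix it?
Bug: '=' compares the literal string including the % character; pattern matching needs LIKE

Fix: Replace '=' with LIKE so 'K%' is treated as a pattern

Corrected query:
SELECT id, product FROM orders WHERE product LIKE 'K%'

Result:
id | product 
---+---------
2  | Keyboard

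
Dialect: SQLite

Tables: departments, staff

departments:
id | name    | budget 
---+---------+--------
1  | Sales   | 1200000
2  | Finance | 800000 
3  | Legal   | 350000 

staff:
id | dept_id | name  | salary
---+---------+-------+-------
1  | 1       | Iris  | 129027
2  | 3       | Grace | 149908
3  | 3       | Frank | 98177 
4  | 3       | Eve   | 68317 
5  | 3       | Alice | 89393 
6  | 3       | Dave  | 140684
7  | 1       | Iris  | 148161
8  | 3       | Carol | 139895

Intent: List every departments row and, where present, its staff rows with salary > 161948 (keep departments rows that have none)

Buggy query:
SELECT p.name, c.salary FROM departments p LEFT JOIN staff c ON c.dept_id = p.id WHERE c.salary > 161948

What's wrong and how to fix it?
Bug: A WHERE condition on the right-hand table after LEFT JOIN drops unmatched parents

Fix: Move the right-table condition into the ON clause so unmatched parents are kept

Corrected query:
SELECT p.name, c.salary FROM departments p LEFT JOIN staff c ON c.dept_id = p.id AND c.salary > 161948

Result:
name    | salary
--------+-------
Sales   | NULL  
Finance | NULL  
Legal   | NULL  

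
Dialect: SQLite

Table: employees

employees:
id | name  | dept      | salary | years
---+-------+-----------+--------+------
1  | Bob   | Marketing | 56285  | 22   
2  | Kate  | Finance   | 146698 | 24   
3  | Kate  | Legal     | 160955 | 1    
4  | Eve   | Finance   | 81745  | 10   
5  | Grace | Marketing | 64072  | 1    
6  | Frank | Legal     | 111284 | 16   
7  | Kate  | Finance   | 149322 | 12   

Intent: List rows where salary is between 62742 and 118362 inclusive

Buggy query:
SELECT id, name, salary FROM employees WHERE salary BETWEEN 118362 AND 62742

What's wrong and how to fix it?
Bug: The bounds are reversed; BETWEEN a AND b requires a <= b to match anything

Fix: Swap the bounds so the smaller value comes first

Corrected query:
SELECT id, name, salary FROM employees WHERE salary BETWEEN 62742 AND 118362

Result:
id | name  | salary
---+-------+-------
4  | Eve   | 81745 
5  | Grace | 64072 
6  | Frank | 111284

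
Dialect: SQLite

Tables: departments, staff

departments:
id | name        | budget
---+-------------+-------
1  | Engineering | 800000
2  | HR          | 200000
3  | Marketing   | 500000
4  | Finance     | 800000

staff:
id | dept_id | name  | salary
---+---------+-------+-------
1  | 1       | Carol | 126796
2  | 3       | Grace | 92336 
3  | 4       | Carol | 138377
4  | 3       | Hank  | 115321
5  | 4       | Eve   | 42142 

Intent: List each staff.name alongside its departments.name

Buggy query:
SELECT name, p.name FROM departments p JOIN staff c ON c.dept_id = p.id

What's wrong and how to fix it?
Bug: Both tables have a 'name' column; the unqualified reference is ambiguous

Fix: Prefix ambiguous columns with the table alias

Corrected query:
SELECT c.name, p.name FROM departments p JOIN staff c ON c.dept_id = p.id

Result:
name  | name       
------+------------
Carol | Engineering
Grace | Marketing  
Carol | Finance    
Hank  | Marketing  
Eve   | Finance    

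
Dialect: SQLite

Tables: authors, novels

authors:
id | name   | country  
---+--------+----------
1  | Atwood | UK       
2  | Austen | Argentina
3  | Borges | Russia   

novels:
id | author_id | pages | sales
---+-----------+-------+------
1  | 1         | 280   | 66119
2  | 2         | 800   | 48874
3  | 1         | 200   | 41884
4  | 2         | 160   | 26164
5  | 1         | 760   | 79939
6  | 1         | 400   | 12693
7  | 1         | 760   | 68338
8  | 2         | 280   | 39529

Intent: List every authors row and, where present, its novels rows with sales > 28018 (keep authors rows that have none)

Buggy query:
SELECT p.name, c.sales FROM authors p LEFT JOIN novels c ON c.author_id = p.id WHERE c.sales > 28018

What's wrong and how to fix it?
Bug: A WHERE condition on the right-hand table after LEFT JOIN drops unmatched parents

Fix: Put 'c.sales > 28018' in the JOIN's ON clause instead of WHERE

Corrected query:
SELECT p.name, c.sales FROM authors p LEFT JOIN novels c ON c.author_id = p.id AND c.sales > 28018

Result:
name   | sales
-------+------
Atwood | 41884
Atwood | 66119
Atwood | 68338
Atwood | 79939
Austen | 39529
Austen | 48874
Borges | NULL 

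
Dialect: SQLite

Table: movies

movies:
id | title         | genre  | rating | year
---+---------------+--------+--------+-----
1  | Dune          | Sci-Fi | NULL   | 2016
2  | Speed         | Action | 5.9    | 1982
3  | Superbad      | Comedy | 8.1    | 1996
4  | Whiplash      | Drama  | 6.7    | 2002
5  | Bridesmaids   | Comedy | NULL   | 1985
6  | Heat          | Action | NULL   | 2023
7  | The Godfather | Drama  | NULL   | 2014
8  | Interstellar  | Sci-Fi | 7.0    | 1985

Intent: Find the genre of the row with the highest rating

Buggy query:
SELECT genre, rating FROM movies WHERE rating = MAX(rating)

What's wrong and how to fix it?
Bug: WHERE is evaluated per row; an aggregate over the whole table isn't defined there

Fix: Wrap MAX in a scalar subquery so WHERE compares against a single value

Corrected query:
SELECT genre, rating FROM movies WHERE rating = (SELECT MAX(rating) FROM movies)

Result:
genre  | rating
-------+-------
Comedy | 8.1   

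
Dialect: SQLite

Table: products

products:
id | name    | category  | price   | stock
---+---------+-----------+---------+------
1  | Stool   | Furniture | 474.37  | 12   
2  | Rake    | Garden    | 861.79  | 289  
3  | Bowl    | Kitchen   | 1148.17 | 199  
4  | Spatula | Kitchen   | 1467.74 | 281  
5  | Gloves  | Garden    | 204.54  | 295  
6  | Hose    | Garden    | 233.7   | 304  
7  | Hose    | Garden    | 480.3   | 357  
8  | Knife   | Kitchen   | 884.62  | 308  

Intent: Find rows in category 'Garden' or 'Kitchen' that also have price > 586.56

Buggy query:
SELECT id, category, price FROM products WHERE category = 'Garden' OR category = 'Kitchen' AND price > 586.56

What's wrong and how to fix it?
Bug: Without parentheses, AND is evaluated before OR, so the price filter only applies to the 'Kitchen' branch

Fix: Group the OR with parentheses (or use IN), then AND the threshold

Corrected query:
SELECT id, category, price FROM products WHERE (category = 'Garden' OR category = 'Kitchen') AND price > 586.56

Result:
id | category | price  
---+----------+--------
2  | Garden   | 861.79 
3  | Kitchen  | 1148.17
4  | Kitchen  | 1467.74
8  | Kitchen  | 884.62 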